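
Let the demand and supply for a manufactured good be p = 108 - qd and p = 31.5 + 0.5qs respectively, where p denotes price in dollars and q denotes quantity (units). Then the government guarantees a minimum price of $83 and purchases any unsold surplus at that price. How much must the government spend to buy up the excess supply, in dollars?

Rearranging demand gives qd = 108 - p; rearranging supply gives qs = 2p - 63. Equilibrium: 108 - p = 2p - 63, so 171 = 3p and p* = 57, q* = 51.
Because the floor (83) lies above the market-clearing price, it is binding.
At p = 83: qd = 108 - 83 = 25 and qs = 2·83 - 63 = 103.
Surplus = qs - qd = 78.
Government expenditure = surplus × support price = 78 × 83 = 6474.

6474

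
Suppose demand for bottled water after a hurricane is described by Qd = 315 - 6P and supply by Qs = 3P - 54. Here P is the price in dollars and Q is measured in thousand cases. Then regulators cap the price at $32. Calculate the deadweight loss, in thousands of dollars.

182.25

Equilibrium: 315 - 6P = 3P - 54, so 369 = 9P and P* = 41, Q* = 69.
The ceiling of 32 is below the equilibrium price 41, so it binds.
At P = 32: Qd = 315 - 6·32 = 123 and Qs = 3·32 - 54 = 42.
Quantity traded falls to 42. At Q = 42 the demand price is (315 - 42)/6 = 45.5 and the supply price is (54 + 42)/3 = 32.
Deadweight loss = ½ · (45.5 - 32) · (69 - 42) = ½ · 13.5 · 27 = 182.25.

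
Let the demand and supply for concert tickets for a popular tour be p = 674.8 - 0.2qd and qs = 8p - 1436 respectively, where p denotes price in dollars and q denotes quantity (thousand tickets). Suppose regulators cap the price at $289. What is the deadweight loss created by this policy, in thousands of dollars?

Rearranging demand gives qd = 3374 - 5p. Setting quantity demanded equal to quantity supplied, 3374 - 5p = 8p - 1436, gives p* = 370 and q* = 1524.
Since 289 < 370, the ceiling is binding.
At p = 289: qd = 3374 - 5·289 = 1929 and qs = 8·289 - 1436 = 876.
Quantity traded falls to 876. At q = 876 the demand price is (3374 - 876)/5 = 499.6 and the supply price is (1436 + 876)/8 = 289.
Deadweight loss = ½ · (499.6 - 289) · (1524 - 876) = ½ · 210.6 · 648 = 68234.4.

68234.4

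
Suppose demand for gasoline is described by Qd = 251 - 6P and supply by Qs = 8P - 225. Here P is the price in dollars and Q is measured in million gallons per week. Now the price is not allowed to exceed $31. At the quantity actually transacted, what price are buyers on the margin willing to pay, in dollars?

In a free market, 251 - 6P = 8P - 225 gives the equilibrium P* = 34, Q* = 47.
Since 31 < 34, the ceiling is binding.
At P = 31: Qd = 251 - 6·31 = 65 and Qs = 8·31 - 225 = 23.
Only 23 units reach the market. On the demand curve, the marginal buyer's willingness to pay at Q = 23 is (251 - 23)/6 = 38.

38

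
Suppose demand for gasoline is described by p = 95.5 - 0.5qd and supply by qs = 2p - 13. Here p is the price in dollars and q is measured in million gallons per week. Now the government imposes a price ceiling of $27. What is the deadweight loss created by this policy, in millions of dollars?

1152

Rearranging demand gives qd = 191 - 2p. Equilibrium: 191 - 2p = 2p - 13, so 204 = 4p and p* = 51, q* = 89.
Because the ceiling (27) lies below the market-clearing price, it is binding.
At p = 27: qd = 191 - 2·27 = 137 and qs = 2·27 - 13 = 41.
Quantity traded falls to 41. At q = 41 the demand price is (191 - 41)/2 = 75 and the supply price is (13 + 41)/2 = 27.
Deadweight loss = ½ · (75 - 27) · (89 - 41) = ½ · 48 · 48 = 1152.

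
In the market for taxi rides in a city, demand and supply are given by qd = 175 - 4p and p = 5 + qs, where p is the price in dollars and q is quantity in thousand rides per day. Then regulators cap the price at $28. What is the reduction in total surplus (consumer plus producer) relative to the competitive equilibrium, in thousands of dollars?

Rearranging supply gives qs = p - 5. Equilibrium: 175 - 4p = p - 5, so 180 = 5p and p* = 36, q* = 31.
Since 28 < 36, the ceiling is binding.
At p = 28: qd = 175 - 4·28 = 63 and qs = 28 - 5 = 23.
Quantity traded falls to 23. At q = 23 the demand price is (175 - 23)/4 = 38 and the supply price is 5 + 23 = 28.
Deadweight loss = ½ · (38 - 28) · (31 - 23) = ½ · 10 · 8 = 40.

40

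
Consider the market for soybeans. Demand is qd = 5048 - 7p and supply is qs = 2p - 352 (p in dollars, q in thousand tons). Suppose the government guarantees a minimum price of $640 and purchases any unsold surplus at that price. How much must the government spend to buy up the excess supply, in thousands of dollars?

Setting quantity demanded equal to quantity supplied, 5048 - 7p = 2p - 352, gives p* = 600 and q* = 848.
Since 640 > 600, the floor is binding.
At p = 640: qd = 5048 - 7·640 = 568 and qs = 2·640 - 352 = 928.
Surplus = qs - qd = 360.
Government expenditure = surplus × support price = 360 × 640 = 230400.

230400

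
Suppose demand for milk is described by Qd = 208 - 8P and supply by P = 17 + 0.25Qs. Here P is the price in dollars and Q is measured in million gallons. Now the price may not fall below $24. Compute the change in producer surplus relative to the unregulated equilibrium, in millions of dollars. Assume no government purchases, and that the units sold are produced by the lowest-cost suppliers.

Rearranging supply gives Qs = 4P - 68. In a free market, 208 - 8P = 4P - 68 gives the equilibrium P* = 23, Q* = 24.
The floor of 24 is above the equilibrium price 23, so it binds.
At P = 24: Qd = 208 - 8·24 = 16 and Qs = 4·24 - 68 = 28.
Producer surplus without the control is ½ · (23 - 17) · 24 = 72.
With the floor, 16 units are sold at 24. The supply price at Q = 16 is 21, so PS = ½ · [(24 - 17) + (24 - 21)] · 16 = 80.
Change in producer surplus = 80 - 72 = 8.

8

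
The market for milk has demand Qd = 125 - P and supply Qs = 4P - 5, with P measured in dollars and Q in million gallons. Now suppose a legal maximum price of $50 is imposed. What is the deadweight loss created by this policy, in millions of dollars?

Without the control the market clears where 125 - P = 4P - 5, i.e. P* = 26 and Q* = 99.
Since 50 is above P* = 26, the ceiling does not bind and the free-market outcome prevails.
Since the control does not bind, no trades are prevented and deadweight loss is zero.

0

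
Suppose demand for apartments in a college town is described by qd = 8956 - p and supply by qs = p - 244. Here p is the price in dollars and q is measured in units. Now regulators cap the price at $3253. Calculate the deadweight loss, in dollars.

Without the control the market clears where 8956 - p = p - 244, i.e. p* = 4600 and q* = 4356.
Since 3253 < 4600, the ceiling is binding.
At p = 3253: qd = 8956 - 3253 = 5703 and qs = 3253 - 244 = 3009.
Quantity traded falls to 3009. At q = 3009 the demand price is 8956 - 3009 = 5947 and the supply price is 244 + 3009 = 3253.
Deadweight loss = ½ · (5947 - 3253) · (4356 - 3009) = ½ · 2694 · 1347 = 1814409.

1814409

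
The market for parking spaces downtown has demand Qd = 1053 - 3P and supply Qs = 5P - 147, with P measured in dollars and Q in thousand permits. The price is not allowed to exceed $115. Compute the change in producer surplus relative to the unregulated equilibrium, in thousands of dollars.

-18042.5

Setting quantity demanded equal to quantity supplied, 1053 - 3P = 5P - 147, gives P* = 150 and Q* = 603.
Because the ceiling (115) lies below the market-clearing price, it is binding.
At P = 115: Qd = 1053 - 3·115 = 708 and Qs = 5·115 - 147 = 428.
Producer surplus without the control is ½ · (150 - 29.4) · 603 = 36360.9.
With the ceiling, producers sell 428 units at 115, so PS = ½ · (115 - 29.4) · 428 = 18318.4.
Change in producer surplus = 18318.4 - 36360.9 = -18042.5.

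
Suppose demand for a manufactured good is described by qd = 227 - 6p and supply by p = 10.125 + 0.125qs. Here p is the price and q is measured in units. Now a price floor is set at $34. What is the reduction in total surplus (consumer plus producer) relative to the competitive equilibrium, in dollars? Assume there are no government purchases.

Rearranging supply gives qs = 8p - 81. In a free market, 227 - 6p = 8p - 81 gives the equilibrium p* = 22, q* = 95.
Since 34 > 22, the floor is binding.
At p = 34: qd = 227 - 6·34 = 23 and qs = 8·34 - 81 = 191.
Quantity traded falls to 23. At q = 23 the demand price is (227 - 23)/6 = 34 and the supply price is (81 + 23)/8 = 13.
Deadweight loss = ½ · (34 - 13) · (95 - 23) = ½ · 21 · 72 = 756.

756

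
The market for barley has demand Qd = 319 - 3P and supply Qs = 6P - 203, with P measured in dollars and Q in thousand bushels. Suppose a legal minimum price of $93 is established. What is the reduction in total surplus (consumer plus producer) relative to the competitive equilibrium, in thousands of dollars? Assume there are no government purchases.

Setting quantity demanded equal to quantity supplied, 319 - 3P = 6P - 203, gives P* = 58 and Q* = 145.
Because the floor (93) lies above the market-clearing price, it is binding.
At P = 93: Qd = 319 - 3·93 = 40 and Qs = 6·93 - 203 = 355.
Quantity traded falls to 40. At Q = 40 the demand price is (319 - 40)/3 = 93 and the supply price is (203 + 40)/6 = 40.5.
Deadweight loss = ½ · (93 - 40.5) · (145 - 40) = ½ · 52.5 · 105 = 2756.25.

2756.25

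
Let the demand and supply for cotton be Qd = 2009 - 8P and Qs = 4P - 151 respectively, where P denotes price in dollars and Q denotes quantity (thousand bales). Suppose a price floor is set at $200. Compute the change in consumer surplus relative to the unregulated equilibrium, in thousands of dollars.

-9780

Setting quantity demanded equal to quantity supplied, 2009 - 8P = 4P - 151, gives P* = 180 and Q* = 569.
The floor of 200 is above the equilibrium price 180, so it binds.
At P = 200: Qd = 2009 - 8·200 = 409 and Qs = 4·200 - 151 = 649.
Consumer surplus without the control is ½ · (251.125 - 180) · 569 = 20235.0625.
With the floor, consumers buy 409 units at 200, so CS = ½ · (251.125 - 200) · 409 = 10455.0625.
Change in consumer surplus = 10455.0625 - 20235.0625 = -9780.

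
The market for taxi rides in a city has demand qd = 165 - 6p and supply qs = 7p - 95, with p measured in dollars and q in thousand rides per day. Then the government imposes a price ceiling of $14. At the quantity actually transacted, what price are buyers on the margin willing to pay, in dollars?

27

Setting quantity demanded equal to quantity supplied, 165 - 6p = 7p - 95, gives p* = 20 and q* = 45.
Since 14 < 20, the ceiling is binding.
At p = 14: qd = 165 - 6·14 = 81 and qs = 7·14 - 95 = 3.
Only 3 units reach the market. On the demand curve, the marginal buyer's willingness to pay at q = 3 is (165 - 3)/6 = 27.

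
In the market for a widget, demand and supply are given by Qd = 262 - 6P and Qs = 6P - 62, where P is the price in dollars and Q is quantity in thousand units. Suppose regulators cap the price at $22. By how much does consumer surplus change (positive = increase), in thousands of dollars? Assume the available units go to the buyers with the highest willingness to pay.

275

Equilibrium: 262 - 6P = 6P - 62, so 324 = 12P and P* = 27, Q* = 100.
Since 22 < 27, the ceiling is binding.
At P = 22: Qd = 262 - 6·22 = 130 and Qs = 6·22 - 62 = 70.
Consumer surplus without the control is ½ · (131/3 - 27) · 100 = 2500/3.
With the ceiling, 70 units are sold at 22 (assume they go to the highest-value buyers). The demand price at Q = 70 is 32, so CS = ½ · [(131/3 - 22) + (32 - 22)] · 70 = 3325/3.
Change in consumer surplus = 3325/3 - 2500/3 = 275.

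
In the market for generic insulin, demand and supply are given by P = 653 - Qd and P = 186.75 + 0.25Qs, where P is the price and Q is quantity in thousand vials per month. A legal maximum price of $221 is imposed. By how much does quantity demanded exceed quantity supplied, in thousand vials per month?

295

Rearranging demand gives Qd = 653 - P; rearranging supply gives Qs = 4P - 747. Setting quantity demanded equal to quantity supplied, 653 - P = 4P - 747, gives P* = 280 and Q* = 373.
Since 221 < 280, the ceiling is binding.
At P = 221: Qd = 653 - 221 = 432 and Qs = 4·221 - 747 = 137.
Shortage = Qd - Qs = 432 - 137 = 295.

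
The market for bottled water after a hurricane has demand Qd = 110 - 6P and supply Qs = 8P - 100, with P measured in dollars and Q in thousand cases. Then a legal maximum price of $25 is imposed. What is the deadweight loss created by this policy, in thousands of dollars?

Equilibrium: 110 - 6P = 8P - 100, so 210 = 14P and P* = 15, Q* = 20.
Since 25 is above P* = 15, the ceiling does not bind and the free-market outcome prevails.
Since the control does not bind, no trades are prevented and deadweight loss is zero.

0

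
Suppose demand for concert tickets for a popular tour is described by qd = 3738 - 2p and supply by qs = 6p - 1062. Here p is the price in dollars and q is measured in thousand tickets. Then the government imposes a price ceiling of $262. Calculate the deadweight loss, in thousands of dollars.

1370928

Without the control the market clears where 3738 - 2p = 6p - 1062, i.e. p* = 600 and q* = 2538.
The ceiling of 262 is below the equilibrium price 600, so it binds.
At p = 262: qd = 3738 - 2·262 = 3214 and qs = 6·262 - 1062 = 510.
Quantity traded falls to 510. At q = 510 the demand price is (3738 - 510)/2 = 1614 and the supply price is (1062 + 510)/6 = 262.
Deadweight loss = ½ · (1614 - 262) · (2538 - 510) = ½ · 1352 · 2028 = 1370928.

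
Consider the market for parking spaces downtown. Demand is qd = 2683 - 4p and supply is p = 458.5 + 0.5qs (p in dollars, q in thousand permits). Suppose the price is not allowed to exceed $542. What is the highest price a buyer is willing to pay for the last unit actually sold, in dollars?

Rearranging supply gives qs = 2p - 917. Without the control the market clears where 2683 - 4p = 2p - 917, i.e. p* = 600 and q* = 283.
Because the ceiling (542) lies below the market-clearing price, it is binding.
At p = 542: qd = 2683 - 4·542 = 515 and qs = 2·542 - 917 = 167.
Only 167 units reach the market. On the demand curve, the marginal buyer's willingness to pay at q = 167 is (2683 - 167)/4 = 629.

629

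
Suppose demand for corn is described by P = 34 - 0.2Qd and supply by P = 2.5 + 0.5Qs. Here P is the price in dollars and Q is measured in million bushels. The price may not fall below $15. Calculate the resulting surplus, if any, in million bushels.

Rearranging demand gives Qd = 170 - 5P; rearranging supply gives Qs = 2P - 5. Without the control the market clears where 170 - 5P = 2P - 5, i.e. P* = 25 and Q* = 45.
The floor of 15 is below the equilibrium price 25, so it is not binding; the market clears at P* = 25, Q* = 45.
Since the control does not bind, there is no surplus.

0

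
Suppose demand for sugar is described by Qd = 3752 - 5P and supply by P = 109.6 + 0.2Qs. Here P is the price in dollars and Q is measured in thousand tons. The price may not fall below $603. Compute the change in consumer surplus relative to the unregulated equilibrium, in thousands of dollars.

Rearranging supply gives Qs = 5P - 548. Equilibrium: 3752 - 5P = 5P - 548, so 4300 = 10P and P* = 430, Q* = 1602.
Since 603 > 430, the floor is binding.
At P = 603: Qd = 3752 - 5·603 = 737 and Qs = 5·603 - 548 = 2467.
Consumer surplus without the control is ½ · (750.4 - 430) · 1602 = 256640.4.
With the floor, consumers buy 737 units at 603, so CS = ½ · (750.4 - 603) · 737 = 54316.9.
Change in consumer surplus = 54316.9 - 256640.4 = -202323.5.

-202323.5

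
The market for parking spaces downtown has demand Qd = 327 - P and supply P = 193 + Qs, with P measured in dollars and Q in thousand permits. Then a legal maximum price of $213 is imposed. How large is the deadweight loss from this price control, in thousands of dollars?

2209

Rearranging supply gives Qs = P - 193. Equilibrium: 327 - P = P - 193, so 520 = 2P and P* = 260, Q* = 67.
The ceiling of 213 is below the equilibrium price 260, so it binds.
At P = 213: Qd = 327 - 213 = 114 and Qs = 213 - 193 = 20.
Quantity traded falls to 20. At Q = 20 the demand price is 327 - 20 = 307 and the supply price is 193 + 20 = 213.
Deadweight loss = ½ · (307 - 213) · (67 - 20) = ½ · 94 · 47 = 2209.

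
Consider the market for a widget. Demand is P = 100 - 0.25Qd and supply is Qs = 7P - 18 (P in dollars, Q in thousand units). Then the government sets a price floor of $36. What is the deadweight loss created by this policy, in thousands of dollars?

0

Rearranging demand gives Qd = 400 - 4P. Equilibrium: 400 - 4P = 7P - 18, so 418 = 11P and P* = 38, Q* = 248.
Since 36 is below P* = 38, the floor does not bind and the free-market outcome prevails.
Since the control does not bind, no trades are prevented and deadweight loss is zero.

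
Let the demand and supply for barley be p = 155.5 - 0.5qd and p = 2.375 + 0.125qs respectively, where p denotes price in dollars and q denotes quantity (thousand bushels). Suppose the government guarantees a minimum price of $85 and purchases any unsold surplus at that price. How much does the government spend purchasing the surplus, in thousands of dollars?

44200

Rearranging demand gives qd = 311 - 2p; rearranging supply gives qs = 8p - 19. In a free market, 311 - 2p = 8p - 19 gives the equilibrium p* = 33, q* = 245.
The floor of 85 is above the equilibrium price 33, so it binds.
At p = 85: qd = 311 - 2·85 = 141 and qs = 8·85 - 19 = 661.
Surplus = qs - qd = 520.
Government expenditure = surplus × support price = 520 × 85 = 44200.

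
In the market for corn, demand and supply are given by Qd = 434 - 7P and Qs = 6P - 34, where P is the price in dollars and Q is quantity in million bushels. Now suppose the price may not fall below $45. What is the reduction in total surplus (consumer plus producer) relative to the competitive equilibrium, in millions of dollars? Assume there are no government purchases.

Without the control the market clears where 434 - 7P = 6P - 34, i.e. P* = 36 and Q* = 182.
Because the floor (45) lies above the market-clearing price, it is binding.
At P = 45: Qd = 434 - 7·45 = 119 and Qs = 6·45 - 34 = 236.
Quantity traded falls to 119. At Q = 119 the demand price is (434 - 119)/7 = 45 and the supply price is (34 + 119)/6 = 25.5.
Deadweight loss = ½ · (45 - 25.5) · (182 - 119) = ½ · 19.5 · 63 = 614.25.

614.25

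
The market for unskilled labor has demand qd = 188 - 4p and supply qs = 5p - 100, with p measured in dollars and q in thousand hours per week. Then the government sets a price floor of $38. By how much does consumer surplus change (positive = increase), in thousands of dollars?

-288

Without the control the market clears where 188 - 4p = 5p - 100, i.e. p* = 32 and q* = 60.
Since 38 > 32, the floor is binding.
At p = 38: qd = 188 - 4·38 = 36 and qs = 5·38 - 100 = 90.
Consumer surplus without the control is ½ · (47 - 32) · 60 = 450.
With the floor, consumers buy 36 units at 38, so CS = ½ · (47 - 38) · 36 = 162.
Change in consumer surplus = 162 - 450 = -288.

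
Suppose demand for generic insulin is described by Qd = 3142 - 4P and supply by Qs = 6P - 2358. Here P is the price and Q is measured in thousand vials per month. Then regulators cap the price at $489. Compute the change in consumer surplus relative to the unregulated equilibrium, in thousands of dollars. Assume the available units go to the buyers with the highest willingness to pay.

18391.5

Equilibrium: 3142 - 4P = 6P - 2358, so 5500 = 10P and P* = 550, Q* = 942.
Since 489 < 550, the ceiling is binding.
At P = 489: Qd = 3142 - 4·489 = 1186 and Qs = 6·489 - 2358 = 576.
Consumer surplus without the control is ½ · (785.5 - 550) · 942 = 110920.5.
With the ceiling, 576 units are sold at 489 (assume they go to the highest-value buyers). The demand price at Q = 576 is 641.5, so CS = ½ · [(785.5 - 489) + (641.5 - 489)] · 576 = 129312.
Change in consumer surplus = 129312 - 110920.5 = 18391.5.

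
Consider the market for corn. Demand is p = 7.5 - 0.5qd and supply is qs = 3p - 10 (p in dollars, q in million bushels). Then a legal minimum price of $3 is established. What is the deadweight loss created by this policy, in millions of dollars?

0

Rearranging demand gives qd = 15 - 2p. Without the control the market clears where 15 - 2p = 3p - 10, i.e. p* = 5 and q* = 5.
The floor of 3 is below the equilibrium price 5, so it is not binding; the market clears at p* = 5, q* = 5.
Since the control does not bind, no trades are prevented and deadweight loss is zero.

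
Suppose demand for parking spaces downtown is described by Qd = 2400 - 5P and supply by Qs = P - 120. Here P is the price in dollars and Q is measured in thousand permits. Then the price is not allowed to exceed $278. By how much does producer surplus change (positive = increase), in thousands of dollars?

-32518

Setting quantity demanded equal to quantity supplied, 2400 - 5P = P - 120, gives P* = 420 and Q* = 300.
The ceiling of 278 is below the equilibrium price 420, so it binds.
At P = 278: Qd = 2400 - 5·278 = 1010 and Qs = 278 - 120 = 158.
Producer surplus without the control is ½ · (420 - 120) · 300 = 45000.
With the ceiling, producers sell 158 units at 278, so PS = ½ · (278 - 120) · 158 = 12482.
Change in producer surplus = 12482 - 45000 = -32518.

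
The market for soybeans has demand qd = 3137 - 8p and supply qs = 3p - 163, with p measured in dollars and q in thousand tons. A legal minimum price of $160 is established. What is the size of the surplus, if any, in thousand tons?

0

In a free market, 3137 - 8p = 3p - 163 gives the equilibrium p* = 300, q* = 737.
Since 160 is below p* = 300, the floor does not bind and the free-market outcome prevails.
Since the control does not bind, there is no surplus.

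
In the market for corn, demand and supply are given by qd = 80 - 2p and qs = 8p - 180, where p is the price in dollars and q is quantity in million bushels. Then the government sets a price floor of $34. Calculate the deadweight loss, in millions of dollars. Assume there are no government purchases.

Equilibrium: 80 - 2p = 8p - 180, so 260 = 10p and p* = 26, q* = 28.
Since 34 > 26, the floor is binding.
At p = 34: qd = 80 - 2·34 = 12 and qs = 8·34 - 180 = 92.
Quantity traded falls to 12. At q = 12 the demand price is (80 - 12)/2 = 34 and the supply price is (180 + 12)/8 = 24.
Deadweight loss = ½ · (34 - 24) · (28 - 12) = ½ · 10 · 16 = 80.

80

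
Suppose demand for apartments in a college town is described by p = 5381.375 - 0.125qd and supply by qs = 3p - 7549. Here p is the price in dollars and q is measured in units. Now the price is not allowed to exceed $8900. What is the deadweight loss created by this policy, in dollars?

0

Rearranging demand gives qd = 43051 - 8p. Setting quantity demanded equal to quantity supplied, 43051 - 8p = 3p - 7549, gives p* = 4600 and q* = 6251.
The ceiling of 8900 is above the equilibrium price 4600, so it is not binding; the market clears at p* = 4600, q* = 6251.
Since the control does not bind, no trades are prevented and deadweight loss is zero.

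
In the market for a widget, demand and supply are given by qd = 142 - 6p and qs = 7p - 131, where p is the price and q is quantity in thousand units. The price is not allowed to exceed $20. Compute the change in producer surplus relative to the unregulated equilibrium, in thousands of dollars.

Without the control the market clears where 142 - 6p = 7p - 131, i.e. p* = 21 and q* = 16.
Because the ceiling (20) lies below the market-clearing price, it is binding.
At p = 20: qd = 142 - 6·20 = 22 and qs = 7·20 - 131 = 9.
Producer surplus without the control is ½ · (21 - 131/7) · 16 = 128/7.
With the ceiling, producers sell 9 units at 20, so PS = ½ · (20 - 131/7) · 9 = 81/14.
Change in producer surplus = 81/14 - 128/7 = -12.5.

-12.5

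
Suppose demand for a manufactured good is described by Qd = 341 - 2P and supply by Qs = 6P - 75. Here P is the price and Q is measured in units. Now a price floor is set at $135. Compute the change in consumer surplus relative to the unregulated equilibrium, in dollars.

In a free market, 341 - 2P = 6P - 75 gives the equilibrium P* = 52, Q* = 237.
Because the floor (135) lies above the market-clearing price, it is binding.
At P = 135: Qd = 341 - 2·135 = 71 and Qs = 6·135 - 75 = 735.
Consumer surplus without the control is ½ · (170.5 - 52) · 237 = 14042.25.
With the floor, consumers buy 71 units at 135, so CS = ½ · (170.5 - 135) · 71 = 1260.25.
Change in consumer surplus = 1260.25 - 14042.25 = -12782.

-12782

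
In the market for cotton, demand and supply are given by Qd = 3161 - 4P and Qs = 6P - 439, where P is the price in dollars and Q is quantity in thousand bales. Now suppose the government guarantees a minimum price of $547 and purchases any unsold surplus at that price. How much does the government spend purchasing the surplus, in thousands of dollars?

In a free market, 3161 - 4P = 6P - 439 gives the equilibrium P* = 360, Q* = 1721.
Since 547 > 360, the floor is binding.
At P = 547: Qd = 3161 - 4·547 = 973 and Qs = 6·547 - 439 = 2843.
Surplus = Qs - Qd = 1870.
Government expenditure = surplus × support price = 1870 × 547 = 1022890.

1022890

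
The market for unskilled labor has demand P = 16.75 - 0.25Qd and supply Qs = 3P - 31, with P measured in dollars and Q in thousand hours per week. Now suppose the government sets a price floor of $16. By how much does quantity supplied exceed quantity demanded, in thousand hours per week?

Rearranging demand gives Qd = 67 - 4P. Setting quantity demanded equal to quantity supplied, 67 - 4P = 3P - 31, gives P* = 14 and Q* = 11.
The floor of 16 is above the equilibrium price 14, so it binds.
At P = 16: Qd = 67 - 4·16 = 3 and Qs = 3·16 - 31 = 17.
Surplus = Qs - Qd = 17 - 3 = 14.

14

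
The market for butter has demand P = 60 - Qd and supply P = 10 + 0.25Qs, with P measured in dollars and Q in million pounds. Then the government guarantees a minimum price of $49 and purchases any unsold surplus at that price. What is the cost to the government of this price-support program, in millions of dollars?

7105

Rearranging demand gives Qd = 60 - P; rearranging supply gives Qs = 4P - 40. In a free market, 60 - P = 4P - 40 gives the equilibrium P* = 20, Q* = 40.
Since 49 > 20, the floor is binding.
At P = 49: Qd = 60 - 49 = 11 and Qs = 4·49 - 40 = 156.
Surplus = Qs - Qd = 145.
Government expenditure = surplus × support price = 145 × 49 = 7105.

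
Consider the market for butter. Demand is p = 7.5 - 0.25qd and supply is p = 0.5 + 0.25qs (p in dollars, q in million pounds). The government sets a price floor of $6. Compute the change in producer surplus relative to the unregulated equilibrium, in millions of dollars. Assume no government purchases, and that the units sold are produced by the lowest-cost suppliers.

Rearranging demand gives qd = 30 - 4p; rearranging supply gives qs = 4p - 2. Setting quantity demanded equal to quantity supplied, 30 - 4p = 4p - 2, gives p* = 4 and q* = 14.
Because the floor (6) lies above the market-clearing price, it is binding.
At p = 6: qd = 30 - 4·6 = 6 and qs = 4·6 - 2 = 22.
Producer surplus without the control is ½ · (4 - 0.5) · 14 = 24.5.
With the floor, 6 units are sold at 6. The supply price at q = 6 is 2, so PS = ½ · [(6 - 0.5) + (6 - 2)] · 6 = 28.5.
Change in producer surplus = 28.5 - 24.5 = 4.

4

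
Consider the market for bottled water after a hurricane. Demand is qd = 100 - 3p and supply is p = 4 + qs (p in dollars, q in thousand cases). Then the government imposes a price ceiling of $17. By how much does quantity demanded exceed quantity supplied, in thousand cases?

Rearranging supply gives qs = p - 4. Without the control the market clears where 100 - 3p = p - 4, i.e. p* = 26 and q* = 22.
Since 17 < 26, the ceiling is binding.
At p = 17: qd = 100 - 3·17 = 49 and qs = 17 - 4 = 13.
Shortage = qd - qs = 49 - 13 = 36.

36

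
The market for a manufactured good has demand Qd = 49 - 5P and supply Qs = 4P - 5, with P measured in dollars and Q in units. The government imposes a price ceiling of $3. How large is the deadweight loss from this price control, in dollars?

In a free market, 49 - 5P = 4P - 5 gives the equilibrium P* = 6, Q* = 19.
Because the ceiling (3) lies below the market-clearing price, it is binding.
At P = 3: Qd = 49 - 5·3 = 34 and Qs = 4·3 - 5 = 7.
Quantity traded falls to 7. At Q = 7 the demand price is (49 - 7)/5 = 8.4 and the supply price is (5 + 7)/4 = 3.
Deadweight loss = ½ · (8.4 - 3) · (19 - 7) = ½ · 5.4 · 12 = 32.4.

32.4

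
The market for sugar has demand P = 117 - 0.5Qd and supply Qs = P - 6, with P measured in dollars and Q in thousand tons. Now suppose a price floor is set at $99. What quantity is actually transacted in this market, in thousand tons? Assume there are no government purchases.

36

Rearranging demand gives Qd = 234 - 2P. Equilibrium: 234 - 2P = P - 6, so 240 = 3P and P* = 80, Q* = 74.
The floor of 99 is above the equilibrium price 80, so it binds.
At P = 99: Qd = 234 - 2·99 = 36 and Qs = 99 - 6 = 93.
The quantity actually transacted is the short side, demand: 36.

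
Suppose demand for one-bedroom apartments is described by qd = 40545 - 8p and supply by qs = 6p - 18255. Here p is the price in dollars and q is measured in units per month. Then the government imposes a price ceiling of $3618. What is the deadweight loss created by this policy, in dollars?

1778301

Without the control the market clears where 40545 - 8p = 6p - 18255, i.e. p* = 4200 and q* = 6945.
Since 3618 < 4200, the ceiling is binding.
At p = 3618: qd = 40545 - 8·3618 = 11601 and qs = 6·3618 - 18255 = 3453.
Quantity traded falls to 3453. At q = 3453 the demand price is (40545 - 3453)/8 = 4636.5 and the supply price is (18255 + 3453)/6 = 3618.
Deadweight loss = ½ · (4636.5 - 3618) · (6945 - 3453) = ½ · 1018.5 · 3492 = 1778301.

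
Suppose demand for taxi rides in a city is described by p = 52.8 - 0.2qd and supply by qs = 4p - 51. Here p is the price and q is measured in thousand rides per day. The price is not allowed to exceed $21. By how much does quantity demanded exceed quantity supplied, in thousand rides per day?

Rearranging demand gives qd = 264 - 5p. Setting quantity demanded equal to quantity supplied, 264 - 5p = 4p - 51, gives p* = 35 and q* = 89.
The ceiling of 21 is below the equilibrium price 35, so it binds.
At p = 21: qd = 264 - 5·21 = 159 and qs = 4·21 - 51 = 33.
Shortage = qd - qs = 159 - 33 = 126.

126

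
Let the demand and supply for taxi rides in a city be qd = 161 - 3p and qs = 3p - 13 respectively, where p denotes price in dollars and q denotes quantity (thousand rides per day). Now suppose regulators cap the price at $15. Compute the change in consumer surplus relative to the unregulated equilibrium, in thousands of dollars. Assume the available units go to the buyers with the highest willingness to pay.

154

Without the control the market clears where 161 - 3p = 3p - 13, i.e. p* = 29 and q* = 74.
Because the ceiling (15) lies below the market-clearing price, it is binding.
At p = 15: qd = 161 - 3·15 = 116 and qs = 3·15 - 13 = 32.
Consumer surplus without the control is ½ · (161/3 - 29) · 74 = 2738/3.
With the ceiling, 32 units are sold at 15 (assume they go to the highest-value buyers). The demand price at q = 32 is 43, so CS = ½ · [(161/3 - 15) + (43 - 15)] · 32 = 3200/3.
Change in consumer surplus = 3200/3 - 2738/3 = 154.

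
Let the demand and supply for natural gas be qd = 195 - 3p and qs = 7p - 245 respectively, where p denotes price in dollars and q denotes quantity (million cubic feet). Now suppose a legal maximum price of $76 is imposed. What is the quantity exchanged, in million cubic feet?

Without the control the market clears where 195 - 3p = 7p - 245, i.e. p* = 44 and q* = 63.
Since 76 is above p* = 44, the ceiling does not bind and the free-market outcome prevails.

63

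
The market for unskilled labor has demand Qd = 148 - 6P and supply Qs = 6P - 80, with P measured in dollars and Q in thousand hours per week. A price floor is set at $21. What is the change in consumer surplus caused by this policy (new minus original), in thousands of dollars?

Without the control the market clears where 148 - 6P = 6P - 80, i.e. P* = 19 and Q* = 34.
Because the floor (21) lies above the market-clearing price, it is binding.
At P = 21: Qd = 148 - 6·21 = 22 and Qs = 6·21 - 80 = 46.
Consumer surplus without the control is ½ · (74/3 - 19) · 34 = 289/3.
With the floor, consumers buy 22 units at 21, so CS = ½ · (74/3 - 21) · 22 = 121/3.
Change in consumer surplus = 121/3 - 289/3 = -56.

-56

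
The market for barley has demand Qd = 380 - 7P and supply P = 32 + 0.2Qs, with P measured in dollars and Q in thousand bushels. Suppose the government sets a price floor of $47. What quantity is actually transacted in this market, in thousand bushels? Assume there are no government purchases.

51

Rearranging supply gives Qs = 5P - 160. Setting quantity demanded equal to quantity supplied, 380 - 7P = 5P - 160, gives P* = 45 and Q* = 65.
The floor of 47 is above the equilibrium price 45, so it binds.
At P = 47: Qd = 380 - 7·47 = 51 and Qs = 5·47 - 160 = 75.
The quantity actually transacted is the short side, demand: 51.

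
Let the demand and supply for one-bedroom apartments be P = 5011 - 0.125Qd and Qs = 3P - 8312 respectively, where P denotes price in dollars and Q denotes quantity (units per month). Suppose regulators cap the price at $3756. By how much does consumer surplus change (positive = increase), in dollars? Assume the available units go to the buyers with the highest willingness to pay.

Rearranging demand gives Qd = 40088 - 8P. In a free market, 40088 - 8P = 3P - 8312 gives the equilibrium P* = 4400, Q* = 4888.
The ceiling of 3756 is below the equilibrium price 4400, so it binds.
At P = 3756: Qd = 40088 - 8·3756 = 10040 and Qs = 3·3756 - 8312 = 2956.
Consumer surplus without the control is ½ · (5011 - 4400) · 4888 = 1493284.
With the ceiling, 2956 units are sold at 3756 (assume they go to the highest-value buyers). The demand price at Q = 2956 is 4641.5, so CS = ½ · [(5011 - 3756) + (4641.5 - 3756)] · 2956 = 3163659.
Change in consumer surplus = 3163659 - 1493284 = 1670375.

1670375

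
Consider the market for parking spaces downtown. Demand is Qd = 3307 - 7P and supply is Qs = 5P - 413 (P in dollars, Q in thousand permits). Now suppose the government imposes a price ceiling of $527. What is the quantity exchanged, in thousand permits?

1137

Without the control the market clears where 3307 - 7P = 5P - 413, i.e. P* = 310 and Q* = 1137.
The ceiling of 527 is above the equilibrium price 310, so it is not binding; the market clears at P* = 310, Q* = 1137.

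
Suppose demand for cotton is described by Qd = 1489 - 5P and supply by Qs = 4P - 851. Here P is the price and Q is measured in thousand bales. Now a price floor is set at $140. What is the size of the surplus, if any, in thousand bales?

Without the control the market clears where 1489 - 5P = 4P - 851, i.e. P* = 260 and Q* = 189.
Since 140 is below P* = 260, the floor does not bind and the free-market outcome prevails.
Since the control does not bind, there is no surplus.

0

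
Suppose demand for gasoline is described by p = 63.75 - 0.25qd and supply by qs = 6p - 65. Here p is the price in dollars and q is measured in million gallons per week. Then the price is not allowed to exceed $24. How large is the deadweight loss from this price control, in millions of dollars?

480

Rearranging demand gives qd = 255 - 4p. In a free market, 255 - 4p = 6p - 65 gives the equilibrium p* = 32, q* = 127.
Since 24 < 32, the ceiling is binding.
At p = 24: qd = 255 - 4·24 = 159 and qs = 6·24 - 65 = 79.
Quantity traded falls to 79. At q = 79 the demand price is (255 - 79)/4 = 44 and the supply price is (65 + 79)/6 = 24.
Deadweight loss = ½ · (44 - 24) · (127 - 79) = ½ · 20 · 48 = 480.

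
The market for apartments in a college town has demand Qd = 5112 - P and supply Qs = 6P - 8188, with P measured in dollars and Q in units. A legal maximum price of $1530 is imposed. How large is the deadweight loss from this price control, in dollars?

2874900

Setting quantity demanded equal to quantity supplied, 5112 - P = 6P - 8188, gives P* = 1900 and Q* = 3212.
The ceiling of 1530 is below the equilibrium price 1900, so it binds.
At P = 1530: Qd = 5112 - 1530 = 3582 and Qs = 6·1530 - 8188 = 992.
Quantity traded falls to 992. At Q = 992 the demand price is 5112 - 992 = 4120 and the supply price is (8188 + 992)/6 = 1530.
Deadweight loss = ½ · (4120 - 1530) · (3212 - 992) = ½ · 2590 · 2220 = 2874900.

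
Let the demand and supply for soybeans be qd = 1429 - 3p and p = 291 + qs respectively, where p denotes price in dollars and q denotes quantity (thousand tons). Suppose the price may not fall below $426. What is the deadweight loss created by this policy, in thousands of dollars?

0

Rearranging supply gives qs = p - 291. Equilibrium: 1429 - 3p = p - 291, so 1720 = 4p and p* = 430, q* = 139.
Since 426 is below p* = 430, the floor does not bind and the free-market outcome prevails.
Since the control does not bind, no trades are prevented and deadweight loss is zero.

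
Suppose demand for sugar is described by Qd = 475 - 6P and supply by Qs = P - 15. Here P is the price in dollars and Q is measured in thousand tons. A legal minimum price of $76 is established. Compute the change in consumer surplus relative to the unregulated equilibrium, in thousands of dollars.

Setting quantity demanded equal to quantity supplied, 475 - 6P = P - 15, gives P* = 70 and Q* = 55.
The floor of 76 is above the equilibrium price 70, so it binds.
At P = 76: Qd = 475 - 6·76 = 19 and Qs = 76 - 15 = 61.
Consumer surplus without the control is ½ · (475/6 - 70) · 55 = 3025/12.
With the floor, consumers buy 19 units at 76, so CS = ½ · (475/6 - 76) · 19 = 361/12.
Change in consumer surplus = 361/12 - 3025/12 = -222.

-222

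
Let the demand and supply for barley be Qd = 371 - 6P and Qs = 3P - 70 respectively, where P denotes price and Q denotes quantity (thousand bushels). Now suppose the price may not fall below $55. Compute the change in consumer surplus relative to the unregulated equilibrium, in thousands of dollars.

Without the control the market clears where 371 - 6P = 3P - 70, i.e. P* = 49 and Q* = 77.
Since 55 > 49, the floor is binding.
At P = 55: Qd = 371 - 6·55 = 41 and Qs = 3·55 - 70 = 95.
Consumer surplus without the control is ½ · (371/6 - 49) · 77 = 5929/12.
With the floor, consumers buy 41 units at 55, so CS = ½ · (371/6 - 55) · 41 = 1681/12.
Change in consumer surplus = 1681/12 - 5929/12 = -354.

-354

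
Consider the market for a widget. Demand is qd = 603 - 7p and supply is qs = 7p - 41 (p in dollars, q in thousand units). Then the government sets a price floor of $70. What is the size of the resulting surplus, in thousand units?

Equilibrium: 603 - 7p = 7p - 41, so 644 = 14p and p* = 46, q* = 281.
Because the floor (70) lies above the market-clearing price, it is binding.
At p = 70: qd = 603 - 7·70 = 113 and qs = 7·70 - 41 = 449.
Surplus = qs - qd = 449 - 113 = 336.

336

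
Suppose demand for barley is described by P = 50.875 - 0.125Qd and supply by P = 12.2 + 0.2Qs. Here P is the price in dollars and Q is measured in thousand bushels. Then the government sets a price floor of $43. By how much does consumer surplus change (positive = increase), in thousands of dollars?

-637

Rearranging demand gives Qd = 407 - 8P; rearranging supply gives Qs = 5P - 61. Equilibrium: 407 - 8P = 5P - 61, so 468 = 13P and P* = 36, Q* = 119.
The floor of 43 is above the equilibrium price 36, so it binds.
At P = 43: Qd = 407 - 8·43 = 63 and Qs = 5·43 - 61 = 154.
Consumer surplus without the control is ½ · (50.875 - 36) · 119 = 885.0625.
With the floor, consumers buy 63 units at 43, so CS = ½ · (50.875 - 43) · 63 = 248.0625.
Change in consumer surplus = 248.0625 - 885.0625 = -637.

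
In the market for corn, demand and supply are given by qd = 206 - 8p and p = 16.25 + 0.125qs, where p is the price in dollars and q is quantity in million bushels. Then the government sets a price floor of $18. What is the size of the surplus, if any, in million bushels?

Rearranging supply gives qs = 8p - 130. In a free market, 206 - 8p = 8p - 130 gives the equilibrium p* = 21, q* = 38.
Since 18 is below p* = 21, the floor does not bind and the free-market outcome prevails.
Since the control does not bind, there is no surplus.

0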